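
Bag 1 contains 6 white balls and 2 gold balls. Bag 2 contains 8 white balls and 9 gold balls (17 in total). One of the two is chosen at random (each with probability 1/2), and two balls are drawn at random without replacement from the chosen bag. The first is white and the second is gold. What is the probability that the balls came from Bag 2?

21/38

P(E | Bag 1) = 3/14; P(E | Bag 2) = 9/34.
P(E) = 1/2·3/14 + 1/2·9/34 = 57/238.
By Bayes' rule, P(Bag 2 | E) = 9/68 / 57/238 = 21/38 ≈ 0.5526.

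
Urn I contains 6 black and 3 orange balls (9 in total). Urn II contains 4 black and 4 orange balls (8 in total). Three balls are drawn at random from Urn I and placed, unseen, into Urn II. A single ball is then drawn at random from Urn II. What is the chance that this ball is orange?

Condition on how many of the transferred balls are orange (from Urn I: 3 orange of 9; then Urn II has 11 total).
  0 orange: C(3,0)C(6,3)/C(9,3) = 5/21; then P = 4/11
  1 orange: C(3,1)C(6,2)/C(9,3) = 15/28; then P = 5/11
  2 orange: C(3,2)C(6,1)/C(9,3) = 3/14; then P = 6/11
  3 orange: C(3,3)C(6,0)/C(9,3) = 1/84; then P = 7/11
P(orange from Urn II) = 5/11 ≈ 0.4545.

5/11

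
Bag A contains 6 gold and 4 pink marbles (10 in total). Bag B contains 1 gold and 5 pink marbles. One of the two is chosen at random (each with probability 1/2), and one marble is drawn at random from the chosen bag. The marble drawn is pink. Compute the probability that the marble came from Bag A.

12/37

P(pink | Bag A) = 2/5; P(pink | Bag B) = 5/6.
P(pink) = 1/2·2/5 + 1/2·5/6 = 37/60.
By Bayes' rule, P(Bag A | pink) = 1/5 / 37/60 = 12/37 ≈ 0.3243.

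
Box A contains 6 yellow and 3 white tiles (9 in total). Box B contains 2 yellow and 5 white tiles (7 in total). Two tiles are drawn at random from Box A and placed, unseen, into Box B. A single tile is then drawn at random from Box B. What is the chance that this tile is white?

17/27

Condition on how many of the transferred tiles are white (from Box A: 3 white of 9; then Box B has 9 total).
  0 white: C(3,0)C(6,2)/C(9,2) = 5/12; then P = 5/9
  1 white: C(3,1)C(6,1)/C(9,2) = 1/2; then P = 6/9
  2 white: C(3,2)C(6,0)/C(9,2) = 1/12; then P = 7/9
P(white from Box B) = 17/27 ≈ 0.6296.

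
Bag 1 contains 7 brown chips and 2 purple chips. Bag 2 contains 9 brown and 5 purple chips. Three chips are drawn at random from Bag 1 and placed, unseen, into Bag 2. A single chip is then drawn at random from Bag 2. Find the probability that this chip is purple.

Condition on how many of the transferred chips are purple (from Bag 1: 2 purple of 9; then Bag 2 has 17 total).
  0 purple: C(2,0)C(7,3)/C(9,3) = 5/12; then P = 5/17
  1 purple: C(2,1)C(7,2)/C(9,3) = 1/2; then P = 6/17
  2 purple: C(2,2)C(7,1)/C(9,3) = 1/12; then P = 7/17
P(purple from Bag 2) = 1/3 ≈ 0.3333.

1/3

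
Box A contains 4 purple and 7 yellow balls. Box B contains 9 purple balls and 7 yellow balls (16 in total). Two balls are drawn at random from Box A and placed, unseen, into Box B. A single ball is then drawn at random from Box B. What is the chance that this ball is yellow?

Condition on how many of the transferred balls are yellow (from Box A: 7 yellow of 11; then Box B has 18 total).
  0 yellow: C(7,0)C(4,2)/C(11,2) = 6/55; then P = 7/18
  1 yellow: C(7,1)C(4,1)/C(11,2) = 28/55; then P = 8/18
  2 yellow: C(7,2)C(4,0)/C(11,2) = 21/55; then P = 9/18
P(yellow from Box B) = 91/198 ≈ 0.4596.

91/198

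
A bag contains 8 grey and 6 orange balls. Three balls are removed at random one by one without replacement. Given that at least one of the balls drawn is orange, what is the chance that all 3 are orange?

5/77

P(all 3 orange) = C(6,3)/C(14,3) = 5/91; P(at least one orange) = 1 − C(8,3)/C(14,3) = 11/13.
Since 'all 3 orange' ⊆ 'at least one orange', P(all 3 | at least one) = 5/91 / 11/13 = 5/77 ≈ 0.0649.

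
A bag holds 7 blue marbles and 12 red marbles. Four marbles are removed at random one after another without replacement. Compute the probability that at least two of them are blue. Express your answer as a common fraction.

Sum the hypergeometric tail for j = 2,…,4 blue marbles.
Favorable = C(7,2)·C(12,2) + C(7,3)·C(12,1) + C(7,4)·C(12,0) = 1841; total = C(19,4) = 3876.
P = 1841/3876 = 1841/3876 ≈ 0.4750.

1841/3876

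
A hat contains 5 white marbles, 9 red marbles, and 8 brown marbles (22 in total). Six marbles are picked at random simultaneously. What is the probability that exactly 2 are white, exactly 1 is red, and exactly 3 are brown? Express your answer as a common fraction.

Unordered draws without replacement: count favorable combinations over C(22,6).
Favorable = C(5,2) · C(9,1) · C(8,3) = 5040; total = C(22,6) = 74613.
P = 5040/74613 = 240/3553 ≈ 0.0675.

240/3553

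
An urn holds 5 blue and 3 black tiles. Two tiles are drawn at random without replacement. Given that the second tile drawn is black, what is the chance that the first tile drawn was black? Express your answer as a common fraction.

2/7

P(first=black and the second tile drawn is black) = (3/8)·(2/7) = 3/28.
P(the second tile drawn is black) = Σ over first color = 15/56 + 3/28 = 3/8.
By Bayes, P(first=black | the second tile drawn is black) = 3/28 / 3/8 = 2/7 ≈ 0.2857.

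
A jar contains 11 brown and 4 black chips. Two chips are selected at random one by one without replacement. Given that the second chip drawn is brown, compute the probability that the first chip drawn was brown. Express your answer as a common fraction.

5/7

P(first=brown and the second chip drawn is brown) = (11/15)·(10/14) = 11/21.
P(the second chip drawn is brown) = Σ over first color = 11/21 + 22/105 = 11/15.
By Bayes, P(first=brown | the second chip drawn is brown) = 11/21 / 11/15 = 5/7 ≈ 0.7143.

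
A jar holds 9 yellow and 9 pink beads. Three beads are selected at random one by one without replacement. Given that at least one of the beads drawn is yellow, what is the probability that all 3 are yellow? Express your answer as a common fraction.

7/61

P(all 3 yellow) = C(9,3)/C(18,3) = 7/68; P(at least one yellow) = 1 − C(9,3)/C(18,3) = 61/68.
Since 'all 3 yellow' ⊆ 'at least one yellow', P(all 3 | at least one) = 7/68 / 61/68 = 7/61 ≈ 0.1148.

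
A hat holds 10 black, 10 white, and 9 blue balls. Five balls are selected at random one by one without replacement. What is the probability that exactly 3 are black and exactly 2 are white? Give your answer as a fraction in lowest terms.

Unordered draws without replacement: count favorable combinations over C(29,5).
Favorable = C(10,3) · C(10,2) · C(9,0) = 5400; total = C(29,5) = 118755.
P = 5400/118755 = 120/2639 ≈ 0.0455.

120/2639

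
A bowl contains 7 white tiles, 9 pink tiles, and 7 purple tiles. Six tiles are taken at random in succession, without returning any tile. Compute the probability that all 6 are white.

1/14421

Unordered draws without replacement: count favorable combinations over C(23,6).
Favorable = C(7,6) · C(9,0) · C(7,0) = 7; total = C(23,6) = 100947.
P = 7/100947 = 1/14421 ≈ 0.0001.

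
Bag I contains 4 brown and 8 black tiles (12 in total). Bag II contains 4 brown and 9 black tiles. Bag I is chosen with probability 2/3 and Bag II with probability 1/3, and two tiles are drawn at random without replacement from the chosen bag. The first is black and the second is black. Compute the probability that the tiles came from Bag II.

P(E | Bag I) = 14/33; P(E | Bag II) = 6/13.
P(E) = 2/3·14/33 + 1/3·6/13 = 562/1287.
By Bayes' rule, P(Bag II | E) = 2/13 / 562/1287 = 99/281 ≈ 0.3523.

99/281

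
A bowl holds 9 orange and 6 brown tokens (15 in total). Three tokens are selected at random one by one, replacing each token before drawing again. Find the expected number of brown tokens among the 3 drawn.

By linearity of expectation, E[X] = Σ P(draw i is brown); each independent draw has P(brown) = 6/15.
E[X] = 3 · 6/15 = 6/5 ≈ 1.2000.

6/5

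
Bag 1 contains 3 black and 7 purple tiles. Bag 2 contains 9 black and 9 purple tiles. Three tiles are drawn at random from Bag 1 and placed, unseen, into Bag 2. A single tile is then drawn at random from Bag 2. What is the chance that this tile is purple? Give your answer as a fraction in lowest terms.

37/70

Condition on how many of the transferred tiles are purple (from Bag 1: 7 purple of 10; then Bag 2 has 21 total).
  0 purple: C(7,0)C(3,3)/C(10,3) = 1/120; then P = 9/21
  1 purple: C(7,1)C(3,2)/C(10,3) = 7/40; then P = 10/21
  2 purple: C(7,2)C(3,1)/C(10,3) = 21/40; then P = 11/21
  3 purple: C(7,3)C(3,0)/C(10,3) = 7/24; then P = 12/21
P(purple from Bag 2) = 37/70 ≈ 0.5286.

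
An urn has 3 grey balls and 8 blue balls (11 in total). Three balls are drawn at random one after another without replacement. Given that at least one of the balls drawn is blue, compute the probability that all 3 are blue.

14/41

P(all 3 blue) = C(8,3)/C(11,3) = 56/165; P(at least one blue) = 1 − C(3,3)/C(11,3) = 164/165.
Since 'all 3 blue' ⊆ 'at least one blue', P(all 3 | at least one) = 56/165 / 164/165 = 14/41 ≈ 0.3415.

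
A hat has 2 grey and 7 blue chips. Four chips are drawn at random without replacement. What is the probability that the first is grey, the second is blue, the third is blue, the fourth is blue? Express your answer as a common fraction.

5/36

Multiply the conditional probability of each draw in order, without replacement, so each draw removes one from its color and from the total.
P = (2/9) · (7/8) · (6/7) · (5/6) = 5/36 ≈ 0.1389.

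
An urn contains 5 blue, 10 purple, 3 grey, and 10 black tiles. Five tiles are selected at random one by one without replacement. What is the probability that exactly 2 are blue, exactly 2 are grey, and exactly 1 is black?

5/1638

Unordered draws without replacement: count favorable combinations over C(28,5).
Favorable = C(5,2) · C(10,0) · C(3,2) · C(10,1) = 300; total = C(28,5) = 98280.
P = 300/98280 = 5/1638 ≈ 0.0031.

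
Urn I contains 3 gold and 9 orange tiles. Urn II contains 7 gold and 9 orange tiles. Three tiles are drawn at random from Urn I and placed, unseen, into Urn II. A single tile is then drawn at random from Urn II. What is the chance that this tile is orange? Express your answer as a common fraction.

Condition on how many of the transferred tiles are orange (from Urn I: 9 orange of 12; then Urn II has 19 total).
  0 orange: C(9,0)C(3,3)/C(12,3) = 1/220; then P = 9/19
  1 orange: C(9,1)C(3,2)/C(12,3) = 27/220; then P = 10/19
  2 orange: C(9,2)C(3,1)/C(12,3) = 27/55; then P = 11/19
  3 orange: C(9,3)C(3,0)/C(12,3) = 21/55; then P = 12/19
P(orange from Urn II) = 45/76 ≈ 0.5921.

45/76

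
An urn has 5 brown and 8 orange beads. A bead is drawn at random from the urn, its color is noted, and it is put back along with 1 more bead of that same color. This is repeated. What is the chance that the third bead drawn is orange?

8/13

Sum over the four possibilities for the first two draws (orange/not-orange each), tracking how the orange count and total change by +1 per draw.
P(third is orange) = 8/13 ≈ 0.6154. (In a Pólya urn every draw has the same marginal probability 8/13.)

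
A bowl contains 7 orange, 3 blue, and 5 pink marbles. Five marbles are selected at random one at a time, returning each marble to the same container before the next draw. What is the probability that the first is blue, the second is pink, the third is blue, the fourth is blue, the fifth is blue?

Multiply the conditional probability of each draw in order, with replacement (the composition resets each draw).
P = (3/15) · (5/15) · (3/15) · (3/15) · (3/15) = 1/1875 ≈ 0.0005.

1/1875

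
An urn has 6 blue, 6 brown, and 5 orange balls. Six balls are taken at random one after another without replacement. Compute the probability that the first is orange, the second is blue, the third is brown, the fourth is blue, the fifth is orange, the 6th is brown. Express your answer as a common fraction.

25/12376

Multiply the conditional probability of each draw in order, without replacement, so each draw removes one from its color and from the total.
P = (5/17) · (6/16) · (6/15) · (5/14) · (4/13) · (5/12) = 25/12376 ≈ 0.0020.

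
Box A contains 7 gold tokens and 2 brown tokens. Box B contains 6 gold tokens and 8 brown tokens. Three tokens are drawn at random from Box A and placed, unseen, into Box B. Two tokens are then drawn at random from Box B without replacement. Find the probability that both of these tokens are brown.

401/1632

Condition on how many of the transferred tokens are brown (from Box A: 2 brown of 9; then Box B has 17 total).
  0 brown: C(2,0)C(7,3)/C(9,3) = 5/12; then P = C(8,2)/C(17,2) = 7/34
  1 brown: C(2,1)C(7,2)/C(9,3) = 1/2; then P = C(9,2)/C(17,2) = 9/34
  2 brown: C(2,2)C(7,1)/C(9,3) = 1/12; then P = C(10,2)/C(17,2) = 45/136
P(both brown) = 401/1632 ≈ 0.2457.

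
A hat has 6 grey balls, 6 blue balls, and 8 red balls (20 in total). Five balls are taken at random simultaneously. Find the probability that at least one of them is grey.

6751/7752

Use the complement: P(at least one grey) = 1 − P(no grey).
P(none) = C(14,5)/C(20,5) = 2002/15504.
So P = 1 − 2002/15504 = 6751/7752 ≈ 0.8709.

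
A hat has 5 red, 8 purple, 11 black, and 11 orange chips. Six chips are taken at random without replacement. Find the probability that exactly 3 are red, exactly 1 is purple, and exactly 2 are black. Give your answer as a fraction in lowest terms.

Unordered draws without replacement: count favorable combinations over C(35,6).
Favorable = C(5,3) · C(8,1) · C(11,2) · C(11,0) = 4400; total = C(35,6) = 1623160.
P = 4400/1623160 = 10/3689 ≈ 0.0027.

10/3689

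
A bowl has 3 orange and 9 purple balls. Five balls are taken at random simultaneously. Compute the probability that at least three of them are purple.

Sum the hypergeometric tail for j = 3,…,5 purple balls.
Favorable = C(9,3)·C(3,2) + C(9,4)·C(3,1) + C(9,5)·C(3,0) = 756; total = C(12,5) = 792.
P = 756/792 = 21/22 ≈ 0.9545.

21/22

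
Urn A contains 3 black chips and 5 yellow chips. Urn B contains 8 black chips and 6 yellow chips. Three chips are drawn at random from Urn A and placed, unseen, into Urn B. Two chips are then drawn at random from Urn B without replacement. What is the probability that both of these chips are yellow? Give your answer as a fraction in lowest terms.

45/224

Condition on how many of the transferred chips are yellow (from Urn A: 5 yellow of 8; then Urn B has 17 total).
  0 yellow: C(5,0)C(3,3)/C(8,3) = 1/56; then P = C(6,2)/C(17,2) = 15/136
  1 yellow: C(5,1)C(3,2)/C(8,3) = 15/56; then P = C(7,2)/C(17,2) = 21/136
  2 yellow: C(5,2)C(3,1)/C(8,3) = 15/28; then P = C(8,2)/C(17,2) = 7/34
  3 yellow: C(5,3)C(3,0)/C(8,3) = 5/28; then P = C(9,2)/C(17,2) = 9/34
P(both yellow) = 45/224 ≈ 0.2009.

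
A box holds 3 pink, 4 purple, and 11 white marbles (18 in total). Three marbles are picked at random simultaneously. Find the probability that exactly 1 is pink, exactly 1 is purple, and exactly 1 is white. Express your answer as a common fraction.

11/68

Unordered draws without replacement: count favorable combinations over C(18,3).
Favorable = C(3,1) · C(4,1) · C(11,1) = 132; total = C(18,3) = 816.
P = 132/816 = 11/68 ≈ 0.1618.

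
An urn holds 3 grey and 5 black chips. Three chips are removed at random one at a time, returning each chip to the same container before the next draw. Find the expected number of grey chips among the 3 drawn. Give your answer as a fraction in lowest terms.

By linearity of expectation, E[X] = Σ P(draw i is grey); each independent draw has P(grey) = 3/8.
E[X] = 3 · 3/8 = 9/8 ≈ 1.1250.

9/8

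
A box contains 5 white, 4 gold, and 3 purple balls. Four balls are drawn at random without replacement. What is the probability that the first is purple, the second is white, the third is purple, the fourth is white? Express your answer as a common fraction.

1/99

Multiply the conditional probability of each draw in order, without replacement, so each draw removes one from its color and from the total.
P = (3/12) · (5/11) · (2/10) · (4/9) = 1/99 ≈ 0.0101.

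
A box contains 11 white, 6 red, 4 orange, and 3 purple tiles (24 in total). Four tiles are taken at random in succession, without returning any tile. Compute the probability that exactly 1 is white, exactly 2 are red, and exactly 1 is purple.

15/322

Unordered draws without replacement: count favorable combinations over C(24,4).
Favorable = C(11,1) · C(6,2) · C(4,0) · C(3,1) = 495; total = C(24,4) = 10626.
P = 495/10626 = 15/322 ≈ 0.0466.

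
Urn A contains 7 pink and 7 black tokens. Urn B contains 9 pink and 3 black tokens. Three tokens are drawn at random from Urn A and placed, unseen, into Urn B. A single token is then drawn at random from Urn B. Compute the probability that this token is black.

Condition on how many of the transferred tokens are black (from Urn A: 7 black of 14; then Urn B has 15 total).
  0 black: C(7,0)C(7,3)/C(14,3) = 5/52; then P = 3/15
  1 black: C(7,1)C(7,2)/C(14,3) = 21/52; then P = 4/15
  2 black: C(7,2)C(7,1)/C(14,3) = 21/52; then P = 5/15
  3 black: C(7,3)C(7,0)/C(14,3) = 5/52; then P = 6/15
P(black from Urn B) = 3/10 ≈ 0.3000.

3/10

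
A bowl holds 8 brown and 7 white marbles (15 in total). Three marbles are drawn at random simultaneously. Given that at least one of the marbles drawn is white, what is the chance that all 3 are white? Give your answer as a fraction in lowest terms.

5/57

P(all 3 white) = C(7,3)/C(15,3) = 1/13; P(at least one white) = 1 − C(8,3)/C(15,3) = 57/65.
Since 'all 3 white' ⊆ 'at least one white', P(all 3 | at least one) = 1/13 / 57/65 = 5/57 ≈ 0.0877.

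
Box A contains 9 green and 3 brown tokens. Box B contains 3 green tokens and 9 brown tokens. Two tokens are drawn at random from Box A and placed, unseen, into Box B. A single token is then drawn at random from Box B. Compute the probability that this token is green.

9/28

Condition on how many of the transferred tokens are green (from Box A: 9 green of 12; then Box B has 14 total).
  0 green: C(9,0)C(3,2)/C(12,2) = 1/22; then P = 3/14
  1 green: C(9,1)C(3,1)/C(12,2) = 9/22; then P = 4/14
  2 green: C(9,2)C(3,0)/C(12,2) = 6/11; then P = 5/14
P(green from Box B) = 9/28 ≈ 0.3214.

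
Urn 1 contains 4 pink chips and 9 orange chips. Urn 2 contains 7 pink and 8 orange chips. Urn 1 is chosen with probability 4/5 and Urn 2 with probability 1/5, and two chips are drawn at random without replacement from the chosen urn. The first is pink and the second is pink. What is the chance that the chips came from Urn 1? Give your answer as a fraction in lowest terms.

P(E | Urn 1) = 1/13; P(E | Urn 2) = 1/5.
P(E) = 4/5·1/13 + 1/5·1/5 = 33/325.
By Bayes' rule, P(Urn 1 | E) = 4/65 / 33/325 = 20/33 ≈ 0.6061.

20/33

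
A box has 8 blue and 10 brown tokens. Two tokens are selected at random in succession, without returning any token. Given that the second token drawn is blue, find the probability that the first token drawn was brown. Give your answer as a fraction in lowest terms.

10/17

P(first=brown and the second token drawn is blue) = (10/18)·(8/17) = 40/153.
P(the second token drawn is blue) = Σ over first color = 28/153 + 40/153 = 4/9.
By Bayes, P(first=brown | the second token drawn is blue) = 40/153 / 4/9 = 10/17 ≈ 0.5882.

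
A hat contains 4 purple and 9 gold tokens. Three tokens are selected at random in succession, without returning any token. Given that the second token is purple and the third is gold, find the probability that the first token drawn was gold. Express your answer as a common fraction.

P(first=gold and the second token is purple and the third is gold) = (9/13)·(4/12)·(8/11) = 24/143.
P(E) = Σ over first color = 9/143 + 24/143 = 3/13.
By Bayes, P(first=gold | E) = 24/143 / 3/13 = 8/11 ≈ 0.7273.

8/11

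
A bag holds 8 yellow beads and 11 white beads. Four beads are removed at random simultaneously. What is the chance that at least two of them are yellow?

371/646

Sum the hypergeometric tail for j = 2,…,4 yellow beads.
Favorable = C(8,2)·C(11,2) + C(8,3)·C(11,1) + C(8,4)·C(11,0) = 2226; total = C(19,4) = 3876.
P = 2226/3876 = 371/646 ≈ 0.5743.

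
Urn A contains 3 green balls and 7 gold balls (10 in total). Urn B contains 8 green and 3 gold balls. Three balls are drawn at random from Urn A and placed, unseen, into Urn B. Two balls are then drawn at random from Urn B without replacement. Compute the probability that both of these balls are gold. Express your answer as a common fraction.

Condition on how many of the transferred balls are gold (from Urn A: 7 gold of 10; then Urn B has 14 total).
  0 gold: C(7,0)C(3,3)/C(10,3) = 1/120; then P = C(3,2)/C(14,2) = 3/91
  1 gold: C(7,1)C(3,2)/C(10,3) = 7/40; then P = C(4,2)/C(14,2) = 6/91
  2 gold: C(7,2)C(3,1)/C(10,3) = 21/40; then P = C(5,2)/C(14,2) = 10/91
  3 gold: C(7,3)C(3,0)/C(10,3) = 7/24; then P = C(6,2)/C(14,2) = 15/91
P(both gold) = 107/910 ≈ 0.1176.

107/910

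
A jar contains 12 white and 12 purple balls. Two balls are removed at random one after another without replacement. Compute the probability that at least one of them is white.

Use the complement: P(at least one white) = 1 − P(no white).
P(none) = C(12,2)/C(24,2) = 66/276.
So P = 1 − 66/276 = 35/46 ≈ 0.7609.

35/46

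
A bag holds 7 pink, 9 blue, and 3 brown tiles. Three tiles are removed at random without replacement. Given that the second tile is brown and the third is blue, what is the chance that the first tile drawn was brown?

2/17

P(first=brown and the second tile is brown and the third is blue) = (3/19)·(2/18)·(9/17) = 3/323.
P(E) = Σ over first color = 21/646 + 12/323 + 3/323 = 3/38.
By Bayes, P(first=brown | E) = 3/323 / 3/38 = 2/17 ≈ 0.1176.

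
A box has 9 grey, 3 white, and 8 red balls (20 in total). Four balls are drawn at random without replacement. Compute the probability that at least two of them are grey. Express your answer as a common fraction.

202/323

Sum the hypergeometric tail for j = 2,…,4 grey balls.
Favorable = C(9,2)·C(11,2) + C(9,3)·C(11,1) + C(9,4)·C(11,0) = 3030; total = C(20,4) = 4845.
P = 3030/4845 = 202/323 ≈ 0.6254.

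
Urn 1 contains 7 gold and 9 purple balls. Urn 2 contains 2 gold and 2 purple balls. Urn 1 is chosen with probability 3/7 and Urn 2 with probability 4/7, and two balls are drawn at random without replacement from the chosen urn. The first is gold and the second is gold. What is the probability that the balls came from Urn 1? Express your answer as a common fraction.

63/143

P(E | Urn 1) = 7/40; P(E | Urn 2) = 1/6.
P(E) = 3/7·7/40 + 4/7·1/6 = 143/840.
By Bayes' rule, P(Urn 1 | E) = 3/40 / 143/840 = 63/143 ≈ 0.4406.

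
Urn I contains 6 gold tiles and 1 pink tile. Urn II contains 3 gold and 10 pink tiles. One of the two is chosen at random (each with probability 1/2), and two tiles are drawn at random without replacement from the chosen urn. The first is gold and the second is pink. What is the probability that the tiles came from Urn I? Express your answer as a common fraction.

26/61

P(E | Urn I) = 1/7; P(E | Urn II) = 5/26.
P(E) = 1/2·1/7 + 1/2·5/26 = 61/364.
By Bayes' rule, P(Urn I | E) = 1/14 / 61/364 = 26/61 ≈ 0.4262.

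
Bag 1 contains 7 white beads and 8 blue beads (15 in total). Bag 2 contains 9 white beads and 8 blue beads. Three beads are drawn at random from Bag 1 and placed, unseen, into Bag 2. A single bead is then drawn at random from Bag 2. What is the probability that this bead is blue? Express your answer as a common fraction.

12/25

Condition on how many of the transferred beads are blue (from Bag 1: 8 blue of 15; then Bag 2 has 20 total).
  0 blue: C(8,0)C(7,3)/C(15,3) = 1/13; then P = 8/20
  1 blue: C(8,1)C(7,2)/C(15,3) = 24/65; then P = 9/20
  2 blue: C(8,2)C(7,1)/C(15,3) = 28/65; then P = 10/20
  3 blue: C(8,3)C(7,0)/C(15,3) = 8/65; then P = 11/20
P(blue from Bag 2) = 12/25 ≈ 0.4800.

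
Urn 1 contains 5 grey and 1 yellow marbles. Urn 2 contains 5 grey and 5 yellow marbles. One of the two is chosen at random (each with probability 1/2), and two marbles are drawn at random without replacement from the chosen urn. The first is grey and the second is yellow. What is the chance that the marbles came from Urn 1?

P(E | Urn 1) = 1/6; P(E | Urn 2) = 5/18.
P(E) = 1/2·1/6 + 1/2·5/18 = 2/9.
By Bayes' rule, P(Urn 1 | E) = 1/12 / 2/9 = 3/8 ≈ 0.3750.

3/8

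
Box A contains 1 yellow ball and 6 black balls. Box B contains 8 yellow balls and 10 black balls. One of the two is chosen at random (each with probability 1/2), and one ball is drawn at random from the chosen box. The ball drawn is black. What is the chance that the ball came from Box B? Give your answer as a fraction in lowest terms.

P(black | Box A) = 6/7; P(black | Box B) = 5/9.
P(black) = 1/2·6/7 + 1/2·5/9 = 89/126.
By Bayes' rule, P(Box B | black) = 5/18 / 89/126 = 35/89 ≈ 0.3933.

35/89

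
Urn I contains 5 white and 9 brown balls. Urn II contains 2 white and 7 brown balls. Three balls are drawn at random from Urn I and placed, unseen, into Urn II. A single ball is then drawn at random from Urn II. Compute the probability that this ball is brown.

125/168

Condition on how many of the transferred balls are brown (from Urn I: 9 brown of 14; then Urn II has 12 total).
  0 brown: C(9,0)C(5,3)/C(14,3) = 5/182; then P = 7/12
  1 brown: C(9,1)C(5,2)/C(14,3) = 45/182; then P = 8/12
  2 brown: C(9,2)C(5,1)/C(14,3) = 45/91; then P = 9/12
  3 brown: C(9,3)C(5,0)/C(14,3) = 3/13; then P = 10/12
P(brown from Urn II) = 125/168 ≈ 0.7440.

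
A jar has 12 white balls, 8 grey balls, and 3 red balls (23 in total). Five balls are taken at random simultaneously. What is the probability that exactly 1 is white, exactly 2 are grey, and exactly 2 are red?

Unordered draws without replacement: count favorable combinations over C(23,5).
Favorable = C(12,1) · C(8,2) · C(3,2) = 1008; total = C(23,5) = 33649.
P = 1008/33649 = 144/4807 ≈ 0.0300.

144/4807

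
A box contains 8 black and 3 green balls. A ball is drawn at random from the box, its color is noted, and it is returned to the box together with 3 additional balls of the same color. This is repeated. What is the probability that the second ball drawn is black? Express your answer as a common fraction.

Condition on the first draw. If first is black (prob 8/11), second-black has prob (11)/(14); if not (prob 3/11), it has prob 8/(14).
P = (8/11)·(11/14) + (3/11)·(8/14) = 8/11 ≈ 0.7273.

8/11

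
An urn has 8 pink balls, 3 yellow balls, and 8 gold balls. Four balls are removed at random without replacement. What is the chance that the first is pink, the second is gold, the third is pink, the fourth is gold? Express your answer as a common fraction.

98/2907

Multiply the conditional probability of each draw in order, without replacement, so each draw removes one from its color and from the total.
P = (8/19) · (8/18) · (7/17) · (7/16) = 98/2907 ≈ 0.0337.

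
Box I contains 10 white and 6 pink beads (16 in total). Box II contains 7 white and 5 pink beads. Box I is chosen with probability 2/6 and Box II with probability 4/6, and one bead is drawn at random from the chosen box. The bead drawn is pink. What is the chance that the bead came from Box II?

20/29

P(pink | Box I) = 3/8; P(pink | Box II) = 5/12.
P(pink) = 1/3·3/8 + 2/3·5/12 = 29/72.
By Bayes' rule, P(Box II | pink) = 5/18 / 29/72 = 20/29 ≈ 0.6897.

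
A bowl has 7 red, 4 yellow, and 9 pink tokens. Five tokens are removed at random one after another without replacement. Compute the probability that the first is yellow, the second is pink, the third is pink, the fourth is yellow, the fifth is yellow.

3/3230

Multiply the conditional probability of each draw in order, without replacement, so each draw removes one from its color and from the total.
P = (4/20) · (9/19) · (8/18) · (3/17) · (2/16) = 3/3230 ≈ 0.0009.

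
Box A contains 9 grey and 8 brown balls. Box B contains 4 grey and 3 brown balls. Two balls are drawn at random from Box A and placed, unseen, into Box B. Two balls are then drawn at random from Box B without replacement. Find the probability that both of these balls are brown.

Condition on how many of the transferred balls are brown (from Box A: 8 brown of 17; then Box B has 9 total).
  0 brown: C(8,0)C(9,2)/C(17,2) = 9/34; then P = C(3,2)/C(9,2) = 1/12
  1 brown: C(8,1)C(9,1)/C(17,2) = 9/17; then P = C(4,2)/C(9,2) = 1/6
  2 brown: C(8,2)C(9,0)/C(17,2) = 7/34; then P = C(5,2)/C(9,2) = 5/18
P(both brown) = 205/1224 ≈ 0.1675.

205/1224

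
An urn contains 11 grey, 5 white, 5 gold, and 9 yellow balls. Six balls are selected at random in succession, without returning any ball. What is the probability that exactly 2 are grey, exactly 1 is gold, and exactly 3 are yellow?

Unordered draws without replacement: count favorable combinations over C(30,6).
Favorable = C(11,2) · C(5,0) · C(5,1) · C(9,3) = 23100; total = C(30,6) = 593775.
P = 23100/593775 = 44/1131 ≈ 0.0389.

44/1131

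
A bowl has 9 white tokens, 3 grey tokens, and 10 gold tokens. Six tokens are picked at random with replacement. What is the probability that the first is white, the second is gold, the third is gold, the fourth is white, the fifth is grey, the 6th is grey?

18225/28344976

Multiply the conditional probability of each draw in order, with replacement (the composition resets each draw).
P = (9/22) · (10/22) · (10/22) · (9/22) · (3/22) · (3/22) = 18225/28344976 ≈ 0.0006.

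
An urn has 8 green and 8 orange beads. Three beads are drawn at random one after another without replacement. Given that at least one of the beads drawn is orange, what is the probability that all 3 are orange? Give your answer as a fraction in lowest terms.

P(all 3 orange) = C(8,3)/C(16,3) = 1/10; P(at least one orange) = 1 − C(8,3)/C(16,3) = 9/10.
Since 'all 3 orange' ⊆ 'at least one orange', P(all 3 | at least one) = 1/10 / 9/10 = 1/9 ≈ 0.1111.

1/9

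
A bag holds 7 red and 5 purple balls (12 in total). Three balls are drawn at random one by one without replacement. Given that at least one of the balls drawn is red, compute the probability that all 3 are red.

P(all 3 red) = C(7,3)/C(12,3) = 7/44; P(at least one red) = 1 − C(5,3)/C(12,3) = 21/22.
Since 'all 3 red' ⊆ 'at least one red', P(all 3 | at least one) = 7/44 / 21/22 = 1/6 ≈ 0.1667.

1/6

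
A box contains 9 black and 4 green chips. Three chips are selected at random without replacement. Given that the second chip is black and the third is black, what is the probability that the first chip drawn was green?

4/11

P(first=green and the second chip is black and the third is black) = (4/13)·(9/12)·(8/11) = 24/143.
P(E) = Σ over first color = 42/143 + 24/143 = 6/13.
By Bayes, P(first=green | E) = 24/143 / 6/13 = 4/11 ≈ 0.3636.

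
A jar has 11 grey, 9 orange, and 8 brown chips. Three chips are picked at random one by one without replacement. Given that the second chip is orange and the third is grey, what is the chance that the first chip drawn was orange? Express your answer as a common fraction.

4/13

P(first=orange and the second chip is orange and the third is grey) = (9/28)·(8/27)·(11/26) = 11/273.
P(E) = Σ over first color = 55/1092 + 11/273 + 11/273 = 11/84.
By Bayes, P(first=orange | E) = 11/273 / 11/84 = 4/13 ≈ 0.3077.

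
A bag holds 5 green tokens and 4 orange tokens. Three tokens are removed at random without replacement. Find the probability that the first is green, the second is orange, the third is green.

Multiply the conditional probability of each draw in order, without replacement, so each draw removes one from its color and from the total.
P = (5/9) · (4/8) · (4/7) = 10/63 ≈ 0.1587.

10/63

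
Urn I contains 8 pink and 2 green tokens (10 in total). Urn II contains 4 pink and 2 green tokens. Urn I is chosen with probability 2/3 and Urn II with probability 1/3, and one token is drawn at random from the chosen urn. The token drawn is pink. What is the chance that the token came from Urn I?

P(pink | Urn I) = 4/5; P(pink | Urn II) = 2/3.
P(pink) = 2/3·4/5 + 1/3·2/3 = 34/45.
By Bayes' rule, P(Urn I | pink) = 8/15 / 34/45 = 12/17 ≈ 0.7059.

12/17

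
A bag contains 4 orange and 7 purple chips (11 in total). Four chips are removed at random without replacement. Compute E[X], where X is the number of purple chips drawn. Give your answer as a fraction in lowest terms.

28/11

By linearity of expectation, E[X] = Σ P(draw i is purple); by symmetry each draw (even without replacement) has P(purple) = 7/11.
E[X] = 4 · 7/11 = 28/11 ≈ 2.5455.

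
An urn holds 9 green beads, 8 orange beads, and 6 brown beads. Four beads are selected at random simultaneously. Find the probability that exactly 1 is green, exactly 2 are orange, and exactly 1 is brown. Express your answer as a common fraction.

Unordered draws without replacement: count favorable combinations over C(23,4).
Favorable = C(9,1) · C(8,2) · C(6,1) = 1512; total = C(23,4) = 8855.
P = 1512/8855 = 216/1265 ≈ 0.1708.

216/1265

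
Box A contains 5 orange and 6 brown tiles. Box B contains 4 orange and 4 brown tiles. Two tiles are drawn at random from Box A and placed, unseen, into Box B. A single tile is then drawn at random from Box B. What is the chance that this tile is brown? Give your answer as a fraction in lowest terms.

28/55

Condition on how many of the transferred tiles are brown (from Box A: 6 brown of 11; then Box B has 10 total).
  0 brown: C(6,0)C(5,2)/C(11,2) = 2/11; then P = 4/10
  1 brown: C(6,1)C(5,1)/C(11,2) = 6/11; then P = 5/10
  2 brown: C(6,2)C(5,0)/C(11,2) = 3/11; then P = 6/10
P(brown from Box B) = 28/55 ≈ 0.5091.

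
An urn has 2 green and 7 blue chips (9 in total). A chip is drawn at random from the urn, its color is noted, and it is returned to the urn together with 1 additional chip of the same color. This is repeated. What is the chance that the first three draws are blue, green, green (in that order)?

7/165

Track the composition after each reinforcement of +1.
P = (7/9) · (2/10) · (3/11) = 7/165 ≈ 0.0424.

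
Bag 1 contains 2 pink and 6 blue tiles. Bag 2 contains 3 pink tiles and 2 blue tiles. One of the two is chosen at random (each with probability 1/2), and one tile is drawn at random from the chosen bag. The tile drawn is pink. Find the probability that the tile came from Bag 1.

P(pink | Bag 1) = 1/4; P(pink | Bag 2) = 3/5.
P(pink) = 1/2·1/4 + 1/2·3/5 = 17/40.
By Bayes' rule, P(Bag 1 | pink) = 1/8 / 17/40 = 5/17 ≈ 0.2941.

5/17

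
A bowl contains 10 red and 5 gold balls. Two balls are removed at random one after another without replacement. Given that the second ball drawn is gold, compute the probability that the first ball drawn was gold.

P(first=gold and the second ball drawn is gold) = (5/15)·(4/14) = 2/21.
P(the second ball drawn is gold) = Σ over first color = 5/21 + 2/21 = 1/3.
By Bayes, P(first=gold | the second ball drawn is gold) = 2/21 / 1/3 = 2/7 ≈ 0.2857.

2/7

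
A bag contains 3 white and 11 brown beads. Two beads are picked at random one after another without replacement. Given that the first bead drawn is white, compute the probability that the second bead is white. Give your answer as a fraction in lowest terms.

After removing 1 white, the bag has 2 white out of 13 remaining.
P(second is white | given) = 2/13 ≈ 0.1538.

2/13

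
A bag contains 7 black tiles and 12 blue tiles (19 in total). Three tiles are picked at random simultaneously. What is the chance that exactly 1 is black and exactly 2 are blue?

Unordered draws without replacement: count favorable combinations over C(19,3).
Favorable = C(7,1) · C(12,2) = 462; total = C(19,3) = 969.
P = 462/969 = 154/323 ≈ 0.4768.

154/323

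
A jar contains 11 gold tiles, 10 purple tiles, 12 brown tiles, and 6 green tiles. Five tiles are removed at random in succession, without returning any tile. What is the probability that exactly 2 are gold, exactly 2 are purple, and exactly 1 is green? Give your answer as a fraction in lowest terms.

Unordered draws without replacement: count favorable combinations over C(39,5).
Favorable = C(11,2) · C(10,2) · C(12,0) · C(6,1) = 14850; total = C(39,5) = 575757.
P = 14850/575757 = 1650/63973 ≈ 0.0258.

1650/63973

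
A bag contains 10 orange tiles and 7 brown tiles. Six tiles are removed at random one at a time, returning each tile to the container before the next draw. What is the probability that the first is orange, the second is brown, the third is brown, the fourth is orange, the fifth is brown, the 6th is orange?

343000/24137569

Multiply the conditional probability of each draw in order, with replacement (the composition resets each draw).
P = (10/17) · (7/17) · (7/17) · (10/17) · (7/17) · (10/17) = 343000/24137569 ≈ 0.0142.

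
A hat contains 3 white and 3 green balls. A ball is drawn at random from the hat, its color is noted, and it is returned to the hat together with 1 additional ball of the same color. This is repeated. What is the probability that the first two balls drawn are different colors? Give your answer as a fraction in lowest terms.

Either green then white, or white then green; after the first draw the total is 7.
P = (3/6)·(3/7) + (3/6)·(3/7) = 3/7 ≈ 0.4286.

3/7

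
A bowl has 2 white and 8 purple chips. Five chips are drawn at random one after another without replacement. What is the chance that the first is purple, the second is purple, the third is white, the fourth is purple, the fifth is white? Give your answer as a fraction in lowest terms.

Multiply the conditional probability of each draw in order, without replacement, so each draw removes one from its color and from the total.
P = (8/10) · (7/9) · (2/8) · (6/7) · (1/6) = 1/45 ≈ 0.0222.

1/45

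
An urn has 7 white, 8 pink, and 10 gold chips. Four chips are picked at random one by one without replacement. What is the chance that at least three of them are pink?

Sum the hypergeometric tail for j = 3,…,4 pink chips.
Favorable = C(8,3)·C(17,1) + C(8,4)·C(17,0) = 1022; total = C(25,4) = 12650.
P = 1022/12650 = 511/6325 ≈ 0.0808.

511/6325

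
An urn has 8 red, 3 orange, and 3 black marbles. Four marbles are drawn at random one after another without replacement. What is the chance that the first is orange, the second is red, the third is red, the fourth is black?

3/143

Multiply the conditional probability of each draw in order, without replacement, so each draw removes one from its color and from the total.
P = (3/14) · (8/13) · (7/12) · (3/11) = 3/143 ≈ 0.0210.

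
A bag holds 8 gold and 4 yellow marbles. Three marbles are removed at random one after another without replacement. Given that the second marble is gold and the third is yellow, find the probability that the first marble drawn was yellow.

3/10

P(first=yellow and the second marble is gold and the third is yellow) = (4/12)·(8/11)·(3/10) = 4/55.
P(E) = Σ over first color = 28/165 + 4/55 = 8/33.
By Bayes, P(first=yellow | E) = 4/55 / 8/33 = 3/10 ≈ 0.3000.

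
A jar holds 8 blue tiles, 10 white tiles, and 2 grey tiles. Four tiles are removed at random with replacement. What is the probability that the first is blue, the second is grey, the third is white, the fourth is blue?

Multiply the conditional probability of each draw in order, with replacement (the composition resets each draw).
P = (8/20) · (2/20) · (10/20) · (8/20) = 1/125 ≈ 0.0080.

1/125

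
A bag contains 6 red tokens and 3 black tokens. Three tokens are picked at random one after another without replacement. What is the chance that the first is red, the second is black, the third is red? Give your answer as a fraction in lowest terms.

5/28

Multiply the conditional probability of each draw in order, without replacement, so each draw removes one from its color and from the total.
P = (6/9) · (3/8) · (5/7) = 5/28 ≈ 0.1786.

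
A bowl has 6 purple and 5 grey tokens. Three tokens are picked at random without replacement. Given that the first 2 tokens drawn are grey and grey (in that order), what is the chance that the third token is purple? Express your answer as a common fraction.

After removing 2 grey, the bowl has 6 purple out of 9 remaining.
P(third is purple | given) = 6/9 = 2/3 ≈ 0.6667.

2/3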